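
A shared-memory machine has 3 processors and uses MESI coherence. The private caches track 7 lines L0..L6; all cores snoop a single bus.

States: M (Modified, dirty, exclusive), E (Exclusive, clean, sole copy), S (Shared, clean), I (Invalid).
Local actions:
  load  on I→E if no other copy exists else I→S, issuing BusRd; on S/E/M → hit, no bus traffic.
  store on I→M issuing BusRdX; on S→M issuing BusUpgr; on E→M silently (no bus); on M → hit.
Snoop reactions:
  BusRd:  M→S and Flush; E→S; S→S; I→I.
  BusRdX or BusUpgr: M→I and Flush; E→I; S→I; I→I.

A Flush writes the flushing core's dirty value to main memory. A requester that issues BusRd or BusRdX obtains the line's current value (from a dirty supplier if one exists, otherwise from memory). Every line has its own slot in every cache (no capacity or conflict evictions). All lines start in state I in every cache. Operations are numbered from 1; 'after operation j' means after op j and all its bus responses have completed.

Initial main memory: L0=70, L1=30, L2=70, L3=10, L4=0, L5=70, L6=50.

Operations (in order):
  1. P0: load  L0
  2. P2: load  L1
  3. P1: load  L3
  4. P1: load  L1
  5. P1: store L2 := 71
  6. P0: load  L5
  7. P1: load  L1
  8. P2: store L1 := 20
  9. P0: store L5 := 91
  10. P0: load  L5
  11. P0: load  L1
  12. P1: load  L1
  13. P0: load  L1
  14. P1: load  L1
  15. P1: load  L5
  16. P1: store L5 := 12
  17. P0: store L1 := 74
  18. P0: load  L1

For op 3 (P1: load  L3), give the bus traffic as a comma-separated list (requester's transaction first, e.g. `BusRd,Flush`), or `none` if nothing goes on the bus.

1. P0: load  L0  bus=[BusRd]  L0: P0=E P1=I P2=I  mem[L0]=70
2. P2: load  L1  bus=[BusRd]  L1: P0=I P1=I P2=E  mem[L1]=30
3. P1: load  L3  bus=[BusRd]  L3: P0=I P1=E P2=I  mem[L3]=10
4. P1: load  L1  bus=[BusRd]  L1: P0=I P1=S P2=S  mem[L1]=30
5. P1: store L2 := 71  bus=[BusRdX]  L2: P0=I P1=M P2=I  mem[L2]=70
6. P0: load  L5  bus=[BusRd]  L5: P0=E P1=I P2=I  mem[L5]=70
7. P1: load  L1  bus=[-]  L1: P0=I P1=S P2=S  mem[L1]=30
8. P2: store L1 := 20  bus=[BusUpgr]  L1: P0=I P1=I P2=M  mem[L1]=30
9. P0: store L5 := 91  bus=[-]  L5: P0=M P1=I P2=I  mem[L5]=70
10. P0: load  L5  bus=[-]  L5: P0=M P1=I P2=I  mem[L5]=70
11. P0: load  L1  bus=[BusRd,Flush]  L1: P0=S P1=I P2=S  mem[L1]=20
12. P1: load  L1  bus=[BusRd]  L1: P0=S P1=S P2=S  mem[L1]=20
13. P0: load  L1  bus=[-]  L1: P0=S P1=S P2=S  mem[L1]=20
14. P1: load  L1  bus=[-]  L1: P0=S P1=S P2=S  mem[L1]=20
15. P1: load  L5  bus=[BusRd,Flush]  L5: P0=S P1=S P2=I  mem[L5]=91
16. P1: store L5 := 12  bus=[BusUpgr]  L5: P0=I P1=M P2=I  mem[L5]=91
17. P0: store L1 := 74  bus=[BusUpgr]  L1: P0=M P1=I P2=I  mem[L1]=20
18. P0: load  L1  bus=[-]  L1: P0=M P1=I P2=I  mem[L1]=20

bus = BusRd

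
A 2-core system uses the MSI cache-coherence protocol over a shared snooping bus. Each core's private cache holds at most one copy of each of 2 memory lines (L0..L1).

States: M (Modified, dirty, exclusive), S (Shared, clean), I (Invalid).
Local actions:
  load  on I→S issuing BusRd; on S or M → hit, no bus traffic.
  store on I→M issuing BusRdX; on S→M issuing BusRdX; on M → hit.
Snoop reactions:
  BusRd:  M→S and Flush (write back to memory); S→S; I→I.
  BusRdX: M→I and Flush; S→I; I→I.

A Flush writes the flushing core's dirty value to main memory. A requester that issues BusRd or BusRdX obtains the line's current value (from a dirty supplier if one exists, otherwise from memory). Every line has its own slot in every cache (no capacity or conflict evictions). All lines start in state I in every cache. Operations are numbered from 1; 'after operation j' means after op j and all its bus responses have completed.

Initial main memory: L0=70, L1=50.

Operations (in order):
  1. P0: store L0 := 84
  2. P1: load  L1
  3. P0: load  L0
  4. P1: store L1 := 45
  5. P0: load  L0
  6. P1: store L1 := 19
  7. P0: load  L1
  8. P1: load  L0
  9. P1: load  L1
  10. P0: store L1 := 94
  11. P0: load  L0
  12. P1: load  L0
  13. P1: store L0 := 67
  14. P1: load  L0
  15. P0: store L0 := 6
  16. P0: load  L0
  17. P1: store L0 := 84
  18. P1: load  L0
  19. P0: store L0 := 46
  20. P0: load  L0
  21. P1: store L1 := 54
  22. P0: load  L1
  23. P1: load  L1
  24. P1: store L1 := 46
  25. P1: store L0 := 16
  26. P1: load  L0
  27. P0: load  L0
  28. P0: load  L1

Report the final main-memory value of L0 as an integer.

memory[L0] = 16

1. P0: store L0 := 84  bus=[BusRdX]  L0: P0=M P1=I  mem[L0]=70
2. P1: load  L1  bus=[BusRd]  L1: P0=I P1=S  mem[L1]=50
3. P0: load  L0  bus=[-]  L0: P0=M P1=I  mem[L0]=70
4. P1: store L1 := 45  bus=[BusRdX]  L1: P0=I P1=M  mem[L1]=50
5. P0: load  L0  bus=[-]  L0: P0=M P1=I  mem[L0]=70
6. P1: store L1 := 19  bus=[-]  L1: P0=I P1=M  mem[L1]=50
7. P0: load  L1  bus=[BusRd,Flush]  L1: P0=S P1=S  mem[L1]=19
8. P1: load  L0  bus=[BusRd,Flush]  L0: P0=S P1=S  mem[L0]=84
9. P1: load  L1  bus=[-]  L1: P0=S P1=S  mem[L1]=19
10. P0: store L1 := 94  bus=[BusRdX]  L1: P0=M P1=I  mem[L1]=19
11. P0: load  L0  bus=[-]  L0: P0=S P1=S  mem[L0]=84
12. P1: load  L0  bus=[-]  L0: P0=S P1=S  mem[L0]=84
13. P1: store L0 := 67  bus=[BusRdX]  L0: P0=I P1=M  mem[L0]=84
14. P1: load  L0  bus=[-]  L0: P0=I P1=M  mem[L0]=84
15. P0: store L0 := 6  bus=[BusRdX,Flush]  L0: P0=M P1=I  mem[L0]=67
16. P0: load  L0  bus=[-]  L0: P0=M P1=I  mem[L0]=67
17. P1: store L0 := 84  bus=[BusRdX,Flush]  L0: P0=I P1=M  mem[L0]=6
18. P1: load  L0  bus=[-]  L0: P0=I P1=M  mem[L0]=6
19. P0: store L0 := 46  bus=[BusRdX,Flush]  L0: P0=M P1=I  mem[L0]=84
20. P0: load  L0  bus=[-]  L0: P0=M P1=I  mem[L0]=84
21. P1: store L1 := 54  bus=[BusRdX,Flush]  L1: P0=I P1=M  mem[L1]=94
22. P0: load  L1  bus=[BusRd,Flush]  L1: P0=S P1=S  mem[L1]=54
23. P1: load  L1  bus=[-]  L1: P0=S P1=S  mem[L1]=54
24. P1: store L1 := 46  bus=[BusRdX]  L1: P0=I P1=M  mem[L1]=54
25. P1: store L0 := 16  bus=[BusRdX,Flush]  L0: P0=I P1=M  mem[L0]=46
26. P1: load  L0  bus=[-]  L0: P0=I P1=M  mem[L0]=46
27. P0: load  L0  bus=[BusRd,Flush]  L0: P0=S P1=S  mem[L0]=16
28. P0: load  L1  bus=[BusRd,Flush]  L1: P0=S P1=S  mem[L1]=46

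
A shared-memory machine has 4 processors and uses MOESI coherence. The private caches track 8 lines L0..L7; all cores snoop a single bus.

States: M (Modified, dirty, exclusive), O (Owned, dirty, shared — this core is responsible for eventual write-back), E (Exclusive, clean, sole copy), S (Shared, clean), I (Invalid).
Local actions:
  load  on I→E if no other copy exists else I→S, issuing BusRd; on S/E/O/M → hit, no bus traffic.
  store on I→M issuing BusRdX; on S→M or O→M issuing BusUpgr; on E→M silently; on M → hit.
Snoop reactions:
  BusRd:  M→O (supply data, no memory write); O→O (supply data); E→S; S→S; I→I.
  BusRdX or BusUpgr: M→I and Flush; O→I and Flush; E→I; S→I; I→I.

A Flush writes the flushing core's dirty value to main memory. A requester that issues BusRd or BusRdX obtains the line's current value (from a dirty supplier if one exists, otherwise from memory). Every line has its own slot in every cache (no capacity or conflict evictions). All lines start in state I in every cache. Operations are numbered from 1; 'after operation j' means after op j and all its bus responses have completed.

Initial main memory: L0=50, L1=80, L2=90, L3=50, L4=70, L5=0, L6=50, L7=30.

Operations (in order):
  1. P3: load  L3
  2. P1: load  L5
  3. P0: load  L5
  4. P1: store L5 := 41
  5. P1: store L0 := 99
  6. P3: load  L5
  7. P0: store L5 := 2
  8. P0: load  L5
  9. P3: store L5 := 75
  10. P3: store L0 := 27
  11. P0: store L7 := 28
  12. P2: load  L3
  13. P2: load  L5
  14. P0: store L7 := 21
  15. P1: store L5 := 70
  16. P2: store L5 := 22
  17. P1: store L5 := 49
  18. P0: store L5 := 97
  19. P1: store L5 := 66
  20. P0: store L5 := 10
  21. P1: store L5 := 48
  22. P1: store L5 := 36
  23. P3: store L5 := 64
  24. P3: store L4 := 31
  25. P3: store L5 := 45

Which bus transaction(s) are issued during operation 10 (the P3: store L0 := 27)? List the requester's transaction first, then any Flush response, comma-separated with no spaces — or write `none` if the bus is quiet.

bus = BusRdX,Flush

1. P3: load  L3  bus=[BusRd]  L3: P0=I P1=I P2=I P3=E  mem[L3]=50
2. P1: load  L5  bus=[BusRd]  L5: P0=I P1=E P2=I P3=I  mem[L5]=0
3. P0: load  L5  bus=[BusRd]  L5: P0=S P1=S P2=I P3=I  mem[L5]=0
4. P1: store L5 := 41  bus=[BusUpgr]  L5: P0=I P1=M P2=I P3=I  mem[L5]=0
5. P1: store L0 := 99  bus=[BusRdX]  L0: P0=I P1=M P2=I P3=I  mem[L0]=50
6. P3: load  L5  bus=[BusRd]  L5: P0=I P1=O P2=I P3=S  mem[L5]=0
7. P0: store L5 := 2  bus=[BusRdX,Flush]  L5: P0=M P1=I P2=I P3=I  mem[L5]=41
8. P0: load  L5  bus=[-]  L5: P0=M P1=I P2=I P3=I  mem[L5]=41
9. P3: store L5 := 75  bus=[BusRdX,Flush]  L5: P0=I P1=I P2=I P3=M  mem[L5]=2
10. P3: store L0 := 27  bus=[BusRdX,Flush]  L0: P0=I P1=I P2=I P3=M  mem[L0]=99
11. P0: store L7 := 28  bus=[BusRdX]  L7: P0=M P1=I P2=I P3=I  mem[L7]=30
12. P2: load  L3  bus=[BusRd]  L3: P0=I P1=I P2=S P3=S  mem[L3]=50
13. P2: load  L5  bus=[BusRd]  L5: P0=I P1=I P2=S P3=O  mem[L5]=2
14. P0: store L7 := 21  bus=[-]  L7: P0=M P1=I P2=I P3=I  mem[L7]=30
15. P1: store L5 := 70  bus=[BusRdX,Flush]  L5: P0=I P1=M P2=I P3=I  mem[L5]=75
16. P2: store L5 := 22  bus=[BusRdX,Flush]  L5: P0=I P1=I P2=M P3=I  mem[L5]=70
17. P1: store L5 := 49  bus=[BusRdX,Flush]  L5: P0=I P1=M P2=I P3=I  mem[L5]=22
18. P0: store L5 := 97  bus=[BusRdX,Flush]  L5: P0=M P1=I P2=I P3=I  mem[L5]=49
19. P1: store L5 := 66  bus=[BusRdX,Flush]  L5: P0=I P1=M P2=I P3=I  mem[L5]=97
20. P0: store L5 := 10  bus=[BusRdX,Flush]  L5: P0=M P1=I P2=I P3=I  mem[L5]=66
21. P1: store L5 := 48  bus=[BusRdX,Flush]  L5: P0=I P1=M P2=I P3=I  mem[L5]=10
22. P1: store L5 := 36  bus=[-]  L5: P0=I P1=M P2=I P3=I  mem[L5]=10
23. P3: store L5 := 64  bus=[BusRdX,Flush]  L5: P0=I P1=I P2=I P3=M  mem[L5]=36
24. P3: store L4 := 31  bus=[BusRdX]  L4: P0=I P1=I P2=I P3=M  mem[L4]=70
25. P3: store L5 := 45  bus=[-]  L5: P0=I P1=I P2=I P3=M  mem[L5]=36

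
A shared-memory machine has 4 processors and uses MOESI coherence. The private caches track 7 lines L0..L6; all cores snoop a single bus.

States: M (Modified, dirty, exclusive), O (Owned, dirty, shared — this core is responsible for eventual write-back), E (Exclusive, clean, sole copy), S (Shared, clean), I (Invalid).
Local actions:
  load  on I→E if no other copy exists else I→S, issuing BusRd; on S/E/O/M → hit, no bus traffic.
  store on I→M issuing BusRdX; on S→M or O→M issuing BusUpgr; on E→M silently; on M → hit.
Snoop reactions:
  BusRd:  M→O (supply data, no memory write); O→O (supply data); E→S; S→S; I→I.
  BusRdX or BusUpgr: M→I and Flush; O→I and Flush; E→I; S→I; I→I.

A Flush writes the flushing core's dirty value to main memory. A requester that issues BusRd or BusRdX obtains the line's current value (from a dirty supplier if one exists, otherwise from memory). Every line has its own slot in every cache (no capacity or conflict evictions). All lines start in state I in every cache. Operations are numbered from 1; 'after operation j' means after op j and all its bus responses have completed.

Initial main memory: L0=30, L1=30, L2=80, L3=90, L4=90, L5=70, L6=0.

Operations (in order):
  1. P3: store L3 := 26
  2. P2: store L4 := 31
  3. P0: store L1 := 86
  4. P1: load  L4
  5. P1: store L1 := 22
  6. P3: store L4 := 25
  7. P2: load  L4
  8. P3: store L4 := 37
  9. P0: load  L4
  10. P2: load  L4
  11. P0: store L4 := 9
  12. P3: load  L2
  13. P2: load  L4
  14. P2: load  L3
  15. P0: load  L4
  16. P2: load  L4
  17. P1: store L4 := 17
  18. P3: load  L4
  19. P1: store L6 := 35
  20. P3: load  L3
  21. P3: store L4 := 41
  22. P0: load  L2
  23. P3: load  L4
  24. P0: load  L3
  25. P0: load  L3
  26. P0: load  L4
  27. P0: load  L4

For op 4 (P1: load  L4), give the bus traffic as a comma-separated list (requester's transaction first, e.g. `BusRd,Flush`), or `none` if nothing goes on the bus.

bus = BusRd

  op1 P3: store L3 := 26 → I/I/I/M on L3; bus BusRdX; mem=90
  op2 P2: store L4 := 31 → I/I/M/I on L4; bus BusRdX; mem=90
  op3 P0: store L1 := 86 → M/I/I/I on L1; bus BusRdX; mem=30
  op4 P1: load  L4 → I/S/O/I on L4; bus BusRd; mem=90
  op5 P1: store L1 := 22 → I/M/I/I on L1; bus BusRdX Flush; mem=86
  op6 P3: store L4 := 25 → I/I/I/M on L4; bus BusRdX Flush; mem=31
  op7 P2: load  L4 → I/I/S/O on L4; bus BusRd; mem=31
  op8 P3: store L4 := 37 → I/I/I/M on L4; bus BusUpgr; mem=31
  op9 P0: load  L4 → S/I/I/O on L4; bus BusRd; mem=31
  op10 P2: load  L4 → S/I/S/O on L4; bus BusRd; mem=31
  op11 P0: store L4 := 9 → M/I/I/I on L4; bus BusUpgr Flush; mem=37
  op12 P3: load  L2 → I/I/I/E on L2; bus BusRd; mem=80
  op13 P2: load  L4 → O/I/S/I on L4; bus BusRd; mem=37
  op14 P2: load  L3 → I/I/S/O on L3; bus BusRd; mem=90
  op15 P0: load  L4 → O/I/S/I on L4; bus (none); mem=37
  op16 P2: load  L4 → O/I/S/I on L4; bus (none); mem=37
  op17 P1: store L4 := 17 → I/M/I/I on L4; bus BusRdX Flush; mem=9
  op18 P3: load  L4 → I/O/I/S on L4; bus BusRd; mem=9
  op19 P1: store L6 := 35 → I/M/I/I on L6; bus BusRdX; mem=0
  op20 P3: load  L3 → I/I/S/O on L3; bus (none); mem=90
  op21 P3: store L4 := 41 → I/I/I/M on L4; bus BusUpgr Flush; mem=17
  op22 P0: load  L2 → S/I/I/S on L2; bus BusRd; mem=80
  op23 P3: load  L4 → I/I/I/M on L4; bus (none); mem=17
  op24 P0: load  L3 → S/I/S/O on L3; bus BusRd; mem=90
  op25 P0: load  L3 → S/I/S/O on L3; bus (none); mem=90
  op26 P0: load  L4 → S/I/I/O on L4; bus BusRd; mem=17
  op27 P0: load  L4 → S/I/I/O on L4; bus (none); mem=17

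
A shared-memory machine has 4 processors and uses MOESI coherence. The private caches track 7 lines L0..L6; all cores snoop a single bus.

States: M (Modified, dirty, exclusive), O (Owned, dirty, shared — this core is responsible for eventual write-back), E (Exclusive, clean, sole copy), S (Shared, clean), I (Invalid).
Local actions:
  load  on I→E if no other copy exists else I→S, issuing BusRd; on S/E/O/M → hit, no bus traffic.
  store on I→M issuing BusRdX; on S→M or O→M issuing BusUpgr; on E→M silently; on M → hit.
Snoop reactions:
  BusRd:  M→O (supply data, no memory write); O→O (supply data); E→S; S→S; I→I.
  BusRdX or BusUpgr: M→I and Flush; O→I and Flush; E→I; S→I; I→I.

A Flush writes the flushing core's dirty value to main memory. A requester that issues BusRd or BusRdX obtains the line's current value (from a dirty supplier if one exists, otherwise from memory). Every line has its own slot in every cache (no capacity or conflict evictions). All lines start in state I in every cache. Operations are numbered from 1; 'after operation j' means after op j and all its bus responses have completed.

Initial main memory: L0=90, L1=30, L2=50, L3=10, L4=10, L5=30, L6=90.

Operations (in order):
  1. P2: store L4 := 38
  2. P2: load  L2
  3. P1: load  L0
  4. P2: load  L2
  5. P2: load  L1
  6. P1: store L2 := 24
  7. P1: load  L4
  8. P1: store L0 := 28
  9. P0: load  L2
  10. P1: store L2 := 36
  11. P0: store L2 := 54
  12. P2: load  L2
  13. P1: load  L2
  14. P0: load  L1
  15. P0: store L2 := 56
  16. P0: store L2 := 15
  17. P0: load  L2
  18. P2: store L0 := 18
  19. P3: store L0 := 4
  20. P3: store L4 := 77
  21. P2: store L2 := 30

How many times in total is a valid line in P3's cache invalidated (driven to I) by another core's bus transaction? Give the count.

invalidations = 0

[1] P2: store L4 := 38 | P0:I, P1:I, P2:M(38), P3:I | bus: BusRdX
[2] P2: load  L2 | P0:I, P1:I, P2:E(50), P3:I | bus: BusRd
[3] P1: load  L0 | P0:I, P1:E(90), P2:I, P3:I | bus: BusRd
[4] P2: load  L2 | P0:I, P1:I, P2:E(50), P3:I | bus: none
[5] P2: load  L1 | P0:I, P1:I, P2:E(30), P3:I | bus: BusRd
[6] P1: store L2 := 24 | P0:I, P1:M(24), P2:I, P3:I | bus: BusRdX
[7] P1: load  L4 | P0:I, P1:S(38), P2:O(38), P3:I | bus: BusRd
[8] P1: store L0 := 28 | P0:I, P1:M(28), P2:I, P3:I | bus: none
[9] P0: load  L2 | P0:S(24), P1:O(24), P2:I, P3:I | bus: BusRd
[10] P1: store L2 := 36 | P0:I, P1:M(36), P2:I, P3:I | bus: BusUpgr
[11] P0: store L2 := 54 | P0:M(54), P1:I, P2:I, P3:I | bus: BusRdX,Flush
[12] P2: load  L2 | P0:O(54), P1:I, P2:S(54), P3:I | bus: BusRd
[13] P1: load  L2 | P0:O(54), P1:S(54), P2:S(54), P3:I | bus: BusRd
[14] P0: load  L1 | P0:S(30), P1:I, P2:S(30), P3:I | bus: BusRd
[15] P0: store L2 := 56 | P0:M(56), P1:I, P2:I, P3:I | bus: BusUpgr
[16] P0: store L2 := 15 | P0:M(15), P1:I, P2:I, P3:I | bus: none
[17] P0: load  L2 | P0:M(15), P1:I, P2:I, P3:I | bus: none
[18] P2: store L0 := 18 | P0:I, P1:I, P2:M(18), P3:I | bus: BusRdX,Flush
[19] P3: store L0 := 4 | P0:I, P1:I, P2:I, P3:M(4) | bus: BusRdX,Flush
[20] P3: store L4 := 77 | P0:I, P1:I, P2:I, P3:M(77) | bus: BusRdX,Flush
[21] P2: store L2 := 30 | P0:I, P1:I, P2:M(30), P3:I | bus: BusRdX,Flush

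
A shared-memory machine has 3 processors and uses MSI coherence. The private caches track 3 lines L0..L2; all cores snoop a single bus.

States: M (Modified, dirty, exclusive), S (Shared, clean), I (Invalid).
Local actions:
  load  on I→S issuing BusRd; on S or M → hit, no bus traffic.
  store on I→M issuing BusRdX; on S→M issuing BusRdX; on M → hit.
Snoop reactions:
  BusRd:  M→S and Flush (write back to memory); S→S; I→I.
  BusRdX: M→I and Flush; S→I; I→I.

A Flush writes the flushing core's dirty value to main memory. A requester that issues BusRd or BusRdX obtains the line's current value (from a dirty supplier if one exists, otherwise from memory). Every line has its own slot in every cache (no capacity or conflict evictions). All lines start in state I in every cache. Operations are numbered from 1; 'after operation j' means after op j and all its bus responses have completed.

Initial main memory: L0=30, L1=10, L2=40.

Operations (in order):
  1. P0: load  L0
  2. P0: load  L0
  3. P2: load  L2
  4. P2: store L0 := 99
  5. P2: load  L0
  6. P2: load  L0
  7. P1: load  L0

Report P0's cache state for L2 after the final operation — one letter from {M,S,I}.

step 1: P0: load  L0  ⟶  SII  (L0)  txn=BusRd  M[L0]=30
step 2: P0: load  L0  ⟶  SII  (L0)  txn=∅  M[L0]=30
step 3: P2: load  L2  ⟶  IIS  (L2)  txn=BusRd  M[L2]=40
step 4: P2: store L0 := 99  ⟶  IIM  (L0)  txn=BusRdX  M[L0]=30
step 5: P2: load  L0  ⟶  IIM  (L0)  txn=∅  M[L0]=30
step 6: P2: load  L0  ⟶  IIM  (L0)  txn=∅  M[L0]=30
step 7: P1: load  L0  ⟶  ISS  (L0)  txn=BusRd+Flush  M[L0]=99

state = I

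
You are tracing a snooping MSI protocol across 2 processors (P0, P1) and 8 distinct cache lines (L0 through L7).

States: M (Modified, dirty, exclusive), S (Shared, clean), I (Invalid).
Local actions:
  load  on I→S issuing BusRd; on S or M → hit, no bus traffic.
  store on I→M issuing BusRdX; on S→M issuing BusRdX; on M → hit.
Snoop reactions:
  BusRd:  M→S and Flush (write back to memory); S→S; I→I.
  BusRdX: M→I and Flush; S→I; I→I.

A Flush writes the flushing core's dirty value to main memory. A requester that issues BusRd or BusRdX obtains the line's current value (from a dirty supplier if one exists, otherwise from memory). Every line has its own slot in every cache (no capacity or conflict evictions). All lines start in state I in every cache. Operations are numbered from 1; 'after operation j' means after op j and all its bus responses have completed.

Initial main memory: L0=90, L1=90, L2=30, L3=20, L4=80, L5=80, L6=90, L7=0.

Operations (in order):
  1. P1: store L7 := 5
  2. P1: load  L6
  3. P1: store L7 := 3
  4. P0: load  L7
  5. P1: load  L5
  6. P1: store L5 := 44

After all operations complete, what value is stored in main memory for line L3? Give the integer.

  op1 P1: store L7 := 5 → I/M on L7; bus BusRdX; mem=0
  op2 P1: load  L6 → I/S on L6; bus BusRd; mem=90
  op3 P1: store L7 := 3 → I/M on L7; bus (none); mem=0
  op4 P0: load  L7 → S/S on L7; bus BusRd Flush; mem=3
  op5 P1: load  L5 → I/S on L5; bus BusRd; mem=80
  op6 P1: store L5 := 44 → I/M on L5; bus BusRdX; mem=80

memory[L3] = 20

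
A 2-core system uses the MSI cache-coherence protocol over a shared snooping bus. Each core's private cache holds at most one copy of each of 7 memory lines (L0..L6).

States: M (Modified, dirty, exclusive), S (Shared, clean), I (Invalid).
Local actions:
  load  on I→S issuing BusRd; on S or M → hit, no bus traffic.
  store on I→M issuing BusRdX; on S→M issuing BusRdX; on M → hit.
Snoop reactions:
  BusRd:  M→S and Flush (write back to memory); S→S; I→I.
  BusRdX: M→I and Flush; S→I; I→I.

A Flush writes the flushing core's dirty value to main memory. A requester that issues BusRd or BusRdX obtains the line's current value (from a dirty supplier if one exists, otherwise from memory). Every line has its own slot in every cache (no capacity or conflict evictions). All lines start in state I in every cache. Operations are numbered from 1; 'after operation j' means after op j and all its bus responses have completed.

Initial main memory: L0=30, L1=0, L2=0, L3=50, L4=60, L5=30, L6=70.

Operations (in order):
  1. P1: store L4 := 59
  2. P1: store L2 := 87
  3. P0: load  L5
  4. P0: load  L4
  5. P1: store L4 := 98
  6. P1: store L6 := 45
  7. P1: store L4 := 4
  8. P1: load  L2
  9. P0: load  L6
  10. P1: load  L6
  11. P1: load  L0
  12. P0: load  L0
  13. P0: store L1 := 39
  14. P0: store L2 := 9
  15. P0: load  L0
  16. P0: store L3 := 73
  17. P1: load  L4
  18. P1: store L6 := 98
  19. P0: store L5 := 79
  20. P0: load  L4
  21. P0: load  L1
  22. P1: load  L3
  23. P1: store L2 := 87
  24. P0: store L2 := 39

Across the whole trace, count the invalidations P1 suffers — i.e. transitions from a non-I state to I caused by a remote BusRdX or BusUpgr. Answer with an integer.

invalidations = 2

  op1 P1: store L4 := 59 → I/M on L4; bus BusRdX; mem=60
  op2 P1: store L2 := 87 → I/M on L2; bus BusRdX; mem=0
  op3 P0: load  L5 → S/I on L5; bus BusRd; mem=30
  op4 P0: load  L4 → S/S on L4; bus BusRd Flush; mem=59
  op5 P1: store L4 := 98 → I/M on L4; bus BusRdX; mem=59
  op6 P1: store L6 := 45 → I/M on L6; bus BusRdX; mem=70
  op7 P1: store L4 := 4 → I/M on L4; bus (none); mem=59
  op8 P1: load  L2 → I/M on L2; bus (none); mem=0
  op9 P0: load  L6 → S/S on L6; bus BusRd Flush; mem=45
  op10 P1: load  L6 → S/S on L6; bus (none); mem=45
  op11 P1: load  L0 → I/S on L0; bus BusRd; mem=30
  op12 P0: load  L0 → S/S on L0; bus BusRd; mem=30
  op13 P0: store L1 := 39 → M/I on L1; bus BusRdX; mem=0
  op14 P0: store L2 := 9 → M/I on L2; bus BusRdX Flush; mem=87
  op15 P0: load  L0 → S/S on L0; bus (none); mem=30
  op16 P0: store L3 := 73 → M/I on L3; bus BusRdX; mem=50
  op17 P1: load  L4 → I/M on L4; bus (none); mem=59
  op18 P1: store L6 := 98 → I/M on L6; bus BusRdX; mem=45
  op19 P0: store L5 := 79 → M/I on L5; bus BusRdX; mem=30
  op20 P0: load  L4 → S/S on L4; bus BusRd Flush; mem=4
  op21 P0: load  L1 → M/I on L1; bus (none); mem=0
  op22 P1: load  L3 → S/S on L3; bus BusRd Flush; mem=73
  op23 P1: store L2 := 87 → I/M on L2; bus BusRdX Flush; mem=9
  op24 P0: store L2 := 39 → M/I on L2; bus BusRdX Flush; mem=87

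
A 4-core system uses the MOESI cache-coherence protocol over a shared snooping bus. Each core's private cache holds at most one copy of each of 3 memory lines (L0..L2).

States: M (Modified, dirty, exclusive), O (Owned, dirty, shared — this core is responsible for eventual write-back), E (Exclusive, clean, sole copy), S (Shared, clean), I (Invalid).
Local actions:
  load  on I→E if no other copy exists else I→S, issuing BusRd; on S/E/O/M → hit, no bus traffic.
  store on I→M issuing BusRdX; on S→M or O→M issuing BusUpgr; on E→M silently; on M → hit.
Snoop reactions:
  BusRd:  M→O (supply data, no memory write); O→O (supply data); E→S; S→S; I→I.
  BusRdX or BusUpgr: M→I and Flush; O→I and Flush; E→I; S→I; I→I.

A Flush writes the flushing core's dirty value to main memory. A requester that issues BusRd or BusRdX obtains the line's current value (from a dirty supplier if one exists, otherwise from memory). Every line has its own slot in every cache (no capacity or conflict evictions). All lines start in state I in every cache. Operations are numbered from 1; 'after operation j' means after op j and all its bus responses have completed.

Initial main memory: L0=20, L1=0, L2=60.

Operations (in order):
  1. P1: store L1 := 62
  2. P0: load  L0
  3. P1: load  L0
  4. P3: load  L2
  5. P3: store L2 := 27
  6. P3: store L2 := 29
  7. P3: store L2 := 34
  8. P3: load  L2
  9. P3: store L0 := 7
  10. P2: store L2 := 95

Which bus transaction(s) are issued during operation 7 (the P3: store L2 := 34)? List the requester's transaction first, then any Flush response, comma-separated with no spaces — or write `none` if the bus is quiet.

bus = none

[1] P1: store L1 := 62 | P0:I, P1:M(62), P2:I, P3:I | bus: BusRdX
[2] P0: load  L0 | P0:E(20), P1:I, P2:I, P3:I | bus: BusRd
[3] P1: load  L0 | P0:S(20), P1:S(20), P2:I, P3:I | bus: BusRd
[4] P3: load  L2 | P0:I, P1:I, P2:I, P3:E(60) | bus: BusRd
[5] P3: store L2 := 27 | P0:I, P1:I, P2:I, P3:M(27) | bus: none
[6] P3: store L2 := 29 | P0:I, P1:I, P2:I, P3:M(29) | bus: none
[7] P3: store L2 := 34 | P0:I, P1:I, P2:I, P3:M(34) | bus: none
[8] P3: load  L2 | P0:I, P1:I, P2:I, P3:M(34) | bus: none
[9] P3: store L0 := 7 | P0:I, P1:I, P2:I, P3:M(7) | bus: BusRdX
[10] P2: store L2 := 95 | P0:I, P1:I, P2:M(95), P3:I | bus: BusRdX,Flush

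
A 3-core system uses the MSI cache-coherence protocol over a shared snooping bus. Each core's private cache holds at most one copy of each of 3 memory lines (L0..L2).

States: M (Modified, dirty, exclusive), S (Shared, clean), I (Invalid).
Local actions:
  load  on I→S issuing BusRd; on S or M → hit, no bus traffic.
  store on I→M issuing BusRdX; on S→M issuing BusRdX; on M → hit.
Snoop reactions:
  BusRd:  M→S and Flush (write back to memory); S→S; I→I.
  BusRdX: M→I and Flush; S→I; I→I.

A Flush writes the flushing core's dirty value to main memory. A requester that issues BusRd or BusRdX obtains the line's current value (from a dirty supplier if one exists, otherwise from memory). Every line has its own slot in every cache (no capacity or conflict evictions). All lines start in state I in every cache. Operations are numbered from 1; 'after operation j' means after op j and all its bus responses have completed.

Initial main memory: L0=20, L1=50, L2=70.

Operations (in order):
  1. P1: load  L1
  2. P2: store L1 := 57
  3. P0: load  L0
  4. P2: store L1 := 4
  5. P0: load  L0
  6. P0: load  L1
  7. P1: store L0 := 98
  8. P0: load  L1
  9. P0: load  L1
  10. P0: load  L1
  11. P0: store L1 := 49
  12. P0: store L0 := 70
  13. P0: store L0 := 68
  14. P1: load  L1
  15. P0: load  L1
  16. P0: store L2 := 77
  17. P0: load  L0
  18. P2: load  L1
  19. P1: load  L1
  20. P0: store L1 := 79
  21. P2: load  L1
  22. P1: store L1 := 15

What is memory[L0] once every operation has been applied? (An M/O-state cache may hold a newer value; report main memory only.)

memory[L0] = 98

[1] P1: load  L1 | P0:I, P1:S(50), P2:I | bus: BusRd
[2] P2: store L1 := 57 | P0:I, P1:I, P2:M(57) | bus: BusRdX
[3] P0: load  L0 | P0:S(20), P1:I, P2:I | bus: BusRd
[4] P2: store L1 := 4 | P0:I, P1:I, P2:M(4) | bus: none
[5] P0: load  L0 | P0:S(20), P1:I, P2:I | bus: none
[6] P0: load  L1 | P0:S(4), P1:I, P2:S(4) | bus: BusRd,Flush
[7] P1: store L0 := 98 | P0:I, P1:M(98), P2:I | bus: BusRdX
[8] P0: load  L1 | P0:S(4), P1:I, P2:S(4) | bus: none
[9] P0: load  L1 | P0:S(4), P1:I, P2:S(4) | bus: none
[10] P0: load  L1 | P0:S(4), P1:I, P2:S(4) | bus: none
[11] P0: store L1 := 49 | P0:M(49), P1:I, P2:I | bus: BusRdX
[12] P0: store L0 := 70 | P0:M(70), P1:I, P2:I | bus: BusRdX,Flush
[13] P0: store L0 := 68 | P0:M(68), P1:I, P2:I | bus: none
[14] P1: load  L1 | P0:S(49), P1:S(49), P2:I | bus: BusRd,Flush
[15] P0: load  L1 | P0:S(49), P1:S(49), P2:I | bus: none
[16] P0: store L2 := 77 | P0:M(77), P1:I, P2:I | bus: BusRdX
[17] P0: load  L0 | P0:M(68), P1:I, P2:I | bus: none
[18] P2: load  L1 | P0:S(49), P1:S(49), P2:S(49) | bus: BusRd
[19] P1: load  L1 | P0:S(49), P1:S(49), P2:S(49) | bus: none
[20] P0: store L1 := 79 | P0:M(79), P1:I, P2:I | bus: BusRdX
[21] P2: load  L1 | P0:S(79), P1:I, P2:S(79) | bus: BusRd,Flush
[22] P1: store L1 := 15 | P0:I, P1:M(15), P2:I | bus: BusRdX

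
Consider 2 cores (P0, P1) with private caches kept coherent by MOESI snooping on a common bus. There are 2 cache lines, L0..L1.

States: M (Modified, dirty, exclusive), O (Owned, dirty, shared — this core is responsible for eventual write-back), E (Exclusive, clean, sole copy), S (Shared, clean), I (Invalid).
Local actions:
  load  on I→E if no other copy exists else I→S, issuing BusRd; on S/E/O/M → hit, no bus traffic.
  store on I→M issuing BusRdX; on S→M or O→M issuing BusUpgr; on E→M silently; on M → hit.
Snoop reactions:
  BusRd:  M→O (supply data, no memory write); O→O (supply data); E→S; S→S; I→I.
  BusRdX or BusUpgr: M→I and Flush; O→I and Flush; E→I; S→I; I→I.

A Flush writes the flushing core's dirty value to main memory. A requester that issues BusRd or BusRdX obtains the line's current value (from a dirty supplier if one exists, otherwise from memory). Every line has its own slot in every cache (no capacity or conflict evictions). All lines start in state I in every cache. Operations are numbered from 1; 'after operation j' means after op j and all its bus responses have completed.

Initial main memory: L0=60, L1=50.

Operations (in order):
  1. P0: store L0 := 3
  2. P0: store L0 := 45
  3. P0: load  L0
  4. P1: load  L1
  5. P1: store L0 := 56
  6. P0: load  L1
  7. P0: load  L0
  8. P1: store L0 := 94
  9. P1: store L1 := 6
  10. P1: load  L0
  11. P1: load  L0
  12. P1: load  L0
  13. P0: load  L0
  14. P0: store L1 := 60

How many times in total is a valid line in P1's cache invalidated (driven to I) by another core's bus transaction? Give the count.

invalidations = 1

[1] P0: store L0 := 3 | P0:M(3), P1:I | bus: BusRdX
[2] P0: store L0 := 45 | P0:M(45), P1:I | bus: none
[3] P0: load  L0 | P0:M(45), P1:I | bus: none
[4] P1: load  L1 | P0:I, P1:E(50) | bus: BusRd
[5] P1: store L0 := 56 | P0:I, P1:M(56) | bus: BusRdX,Flush
[6] P0: load  L1 | P0:S(50), P1:S(50) | bus: BusRd
[7] P0: load  L0 | P0:S(56), P1:O(56) | bus: BusRd
[8] P1: store L0 := 94 | P0:I, P1:M(94) | bus: BusUpgr
[9] P1: store L1 := 6 | P0:I, P1:M(6) | bus: BusUpgr
[10] P1: load  L0 | P0:I, P1:M(94) | bus: none
[11] P1: load  L0 | P0:I, P1:M(94) | bus: none
[12] P1: load  L0 | P0:I, P1:M(94) | bus: none
[13] P0: load  L0 | P0:S(94), P1:O(94) | bus: BusRd
[14] P0: store L1 := 60 | P0:M(60), P1:I | bus: BusRdX,Flush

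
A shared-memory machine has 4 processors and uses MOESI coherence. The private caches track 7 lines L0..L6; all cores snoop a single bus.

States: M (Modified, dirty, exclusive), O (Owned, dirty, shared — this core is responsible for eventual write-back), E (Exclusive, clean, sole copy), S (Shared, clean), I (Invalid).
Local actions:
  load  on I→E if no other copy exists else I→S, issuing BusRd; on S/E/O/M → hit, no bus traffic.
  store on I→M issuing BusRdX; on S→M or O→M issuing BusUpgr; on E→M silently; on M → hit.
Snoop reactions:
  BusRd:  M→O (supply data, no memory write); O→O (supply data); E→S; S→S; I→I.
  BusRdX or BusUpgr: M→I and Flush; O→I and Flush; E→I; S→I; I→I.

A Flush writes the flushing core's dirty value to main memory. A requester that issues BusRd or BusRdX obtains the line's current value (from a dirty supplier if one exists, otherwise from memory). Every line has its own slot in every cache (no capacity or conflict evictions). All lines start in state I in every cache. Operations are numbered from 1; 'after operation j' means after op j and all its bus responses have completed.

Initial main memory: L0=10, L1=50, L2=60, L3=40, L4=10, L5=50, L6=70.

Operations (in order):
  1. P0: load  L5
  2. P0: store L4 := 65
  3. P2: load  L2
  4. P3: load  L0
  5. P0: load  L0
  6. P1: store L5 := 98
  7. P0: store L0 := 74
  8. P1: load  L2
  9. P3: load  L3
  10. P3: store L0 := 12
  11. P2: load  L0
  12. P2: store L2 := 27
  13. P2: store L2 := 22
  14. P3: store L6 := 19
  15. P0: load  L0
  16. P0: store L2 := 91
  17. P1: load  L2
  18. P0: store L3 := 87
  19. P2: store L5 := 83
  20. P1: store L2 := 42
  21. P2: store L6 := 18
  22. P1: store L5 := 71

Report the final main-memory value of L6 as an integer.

memory[L6] = 19

  op1 P0: load  L5 → E/I/I/I on L5; bus BusRd; mem=50
  op2 P0: store L4 := 65 → M/I/I/I on L4; bus BusRdX; mem=10
  op3 P2: load  L2 → I/I/E/I on L2; bus BusRd; mem=60
  op4 P3: load  L0 → I/I/I/E on L0; bus BusRd; mem=10
  op5 P0: load  L0 → S/I/I/S on L0; bus BusRd; mem=10
  op6 P1: store L5 := 98 → I/M/I/I on L5; bus BusRdX; mem=50
  op7 P0: store L0 := 74 → M/I/I/I on L0; bus BusUpgr; mem=10
  op8 P1: load  L2 → I/S/S/I on L2; bus BusRd; mem=60
  op9 P3: load  L3 → I/I/I/E on L3; bus BusRd; mem=40
  op10 P3: store L0 := 12 → I/I/I/M on L0; bus BusRdX Flush; mem=74
  op11 P2: load  L0 → I/I/S/O on L0; bus BusRd; mem=74
  op12 P2: store L2 := 27 → I/I/M/I on L2; bus BusUpgr; mem=60
  op13 P2: store L2 := 22 → I/I/M/I on L2; bus (none); mem=60
  op14 P3: store L6 := 19 → I/I/I/M on L6; bus BusRdX; mem=70
  op15 P0: load  L0 → S/I/S/O on L0; bus BusRd; mem=74
  op16 P0: store L2 := 91 → M/I/I/I on L2; bus BusRdX Flush; mem=22
  op17 P1: load  L2 → O/S/I/I on L2; bus BusRd; mem=22
  op18 P0: store L3 := 87 → M/I/I/I on L3; bus BusRdX; mem=40
  op19 P2: store L5 := 83 → I/I/M/I on L5; bus BusRdX Flush; mem=98
  op20 P1: store L2 := 42 → I/M/I/I on L2; bus BusUpgr Flush; mem=91
  op21 P2: store L6 := 18 → I/I/M/I on L6; bus BusRdX Flush; mem=19
  op22 P1: store L5 := 71 → I/M/I/I on L5; bus BusRdX Flush; mem=83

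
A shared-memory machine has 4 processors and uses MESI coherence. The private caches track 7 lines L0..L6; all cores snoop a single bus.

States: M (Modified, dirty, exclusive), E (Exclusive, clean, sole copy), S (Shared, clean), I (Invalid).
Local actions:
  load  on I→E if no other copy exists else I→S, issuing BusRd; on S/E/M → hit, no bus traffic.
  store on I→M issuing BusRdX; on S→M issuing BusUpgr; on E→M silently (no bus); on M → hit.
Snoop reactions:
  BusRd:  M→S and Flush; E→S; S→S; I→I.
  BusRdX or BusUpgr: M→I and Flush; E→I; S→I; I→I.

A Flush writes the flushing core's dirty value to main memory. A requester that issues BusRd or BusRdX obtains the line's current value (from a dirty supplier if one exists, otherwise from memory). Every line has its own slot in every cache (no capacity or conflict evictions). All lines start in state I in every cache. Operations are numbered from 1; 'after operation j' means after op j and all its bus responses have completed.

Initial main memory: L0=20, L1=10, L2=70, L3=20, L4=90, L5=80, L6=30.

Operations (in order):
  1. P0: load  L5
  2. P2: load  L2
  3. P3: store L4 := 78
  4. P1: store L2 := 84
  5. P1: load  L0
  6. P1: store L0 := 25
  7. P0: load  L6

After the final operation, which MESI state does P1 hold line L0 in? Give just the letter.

1. P0: load  L5  bus=[BusRd]  L5: P0=E P1=I P2=I P3=I  mem[L5]=80
2. P2: load  L2  bus=[BusRd]  L2: P0=I P1=I P2=E P3=I  mem[L2]=70
3. P3: store L4 := 78  bus=[BusRdX]  L4: P0=I P1=I P2=I P3=M  mem[L4]=90
4. P1: store L2 := 84  bus=[BusRdX]  L2: P0=I P1=M P2=I P3=I  mem[L2]=70
5. P1: load  L0  bus=[BusRd]  L0: P0=I P1=E P2=I P3=I  mem[L0]=20
6. P1: store L0 := 25  bus=[-]  L0: P0=I P1=M P2=I P3=I  mem[L0]=20
7. P0: load  L6  bus=[BusRd]  L6: P0=E P1=I P2=I P3=I  mem[L6]=30

state = M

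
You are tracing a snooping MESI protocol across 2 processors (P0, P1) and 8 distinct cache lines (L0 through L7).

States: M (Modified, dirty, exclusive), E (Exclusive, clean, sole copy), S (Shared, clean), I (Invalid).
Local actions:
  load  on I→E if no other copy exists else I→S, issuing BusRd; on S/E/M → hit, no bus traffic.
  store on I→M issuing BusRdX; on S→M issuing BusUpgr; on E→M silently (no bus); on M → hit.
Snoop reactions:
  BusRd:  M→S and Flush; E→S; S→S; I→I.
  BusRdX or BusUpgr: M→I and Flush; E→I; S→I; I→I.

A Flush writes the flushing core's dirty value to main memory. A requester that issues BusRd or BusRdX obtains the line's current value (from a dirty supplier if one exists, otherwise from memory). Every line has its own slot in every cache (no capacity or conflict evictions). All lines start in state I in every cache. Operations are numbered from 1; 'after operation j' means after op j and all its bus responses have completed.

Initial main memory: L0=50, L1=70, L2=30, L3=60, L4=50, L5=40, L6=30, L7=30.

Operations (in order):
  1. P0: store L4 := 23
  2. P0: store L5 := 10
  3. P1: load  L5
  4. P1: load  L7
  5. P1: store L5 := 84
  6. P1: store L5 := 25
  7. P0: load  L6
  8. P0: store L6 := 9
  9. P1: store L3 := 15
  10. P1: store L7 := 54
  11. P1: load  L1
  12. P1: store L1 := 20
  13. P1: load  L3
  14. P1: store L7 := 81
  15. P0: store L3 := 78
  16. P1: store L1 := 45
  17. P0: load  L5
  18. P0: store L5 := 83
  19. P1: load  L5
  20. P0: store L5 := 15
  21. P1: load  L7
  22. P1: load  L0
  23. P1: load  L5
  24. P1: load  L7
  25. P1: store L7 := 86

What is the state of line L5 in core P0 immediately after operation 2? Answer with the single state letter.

[1] P0: store L4 := 23 | P0:M(23), P1:I | bus: BusRdX
[2] P0: store L5 := 10 | P0:M(10), P1:I | bus: BusRdX
[3] P1: load  L5 | P0:S(10), P1:S(10) | bus: BusRd,Flush
[4] P1: load  L7 | P0:I, P1:E(30) | bus: BusRd
[5] P1: store L5 := 84 | P0:I, P1:M(84) | bus: BusUpgr
[6] P1: store L5 := 25 | P0:I, P1:M(25) | bus: none
[7] P0: load  L6 | P0:E(30), P1:I | bus: BusRd
[8] P0: store L6 := 9 | P0:M(9), P1:I | bus: none
[9] P1: store L3 := 15 | P0:I, P1:M(15) | bus: BusRdX
[10] P1: store L7 := 54 | P0:I, P1:M(54) | bus: none
[11] P1: load  L1 | P0:I, P1:E(70) | bus: BusRd
[12] P1: store L1 := 20 | P0:I, P1:M(20) | bus: none
[13] P1: load  L3 | P0:I, P1:M(15) | bus: none
[14] P1: store L7 := 81 | P0:I, P1:M(81) | bus: none
[15] P0: store L3 := 78 | P0:M(78), P1:I | bus: BusRdX,Flush
[16] P1: store L1 := 45 | P0:I, P1:M(45) | bus: none
[17] P0: load  L5 | P0:S(25), P1:S(25) | bus: BusRd,Flush
[18] P0: store L5 := 83 | P0:M(83), P1:I | bus: BusUpgr
[19] P1: load  L5 | P0:S(83), P1:S(83) | bus: BusRd,Flush
[20] P0: store L5 := 15 | P0:M(15), P1:I | bus: BusUpgr
[21] P1: load  L7 | P0:I, P1:M(81) | bus: none
[22] P1: load  L0 | P0:I, P1:E(50) | bus: BusRd
[23] P1: load  L5 | P0:S(15), P1:S(15) | bus: BusRd,Flush
[24] P1: load  L7 | P0:I, P1:M(81) | bus: none
[25] P1: store L7 := 86 | P0:I, P1:M(86) | bus: none

state = M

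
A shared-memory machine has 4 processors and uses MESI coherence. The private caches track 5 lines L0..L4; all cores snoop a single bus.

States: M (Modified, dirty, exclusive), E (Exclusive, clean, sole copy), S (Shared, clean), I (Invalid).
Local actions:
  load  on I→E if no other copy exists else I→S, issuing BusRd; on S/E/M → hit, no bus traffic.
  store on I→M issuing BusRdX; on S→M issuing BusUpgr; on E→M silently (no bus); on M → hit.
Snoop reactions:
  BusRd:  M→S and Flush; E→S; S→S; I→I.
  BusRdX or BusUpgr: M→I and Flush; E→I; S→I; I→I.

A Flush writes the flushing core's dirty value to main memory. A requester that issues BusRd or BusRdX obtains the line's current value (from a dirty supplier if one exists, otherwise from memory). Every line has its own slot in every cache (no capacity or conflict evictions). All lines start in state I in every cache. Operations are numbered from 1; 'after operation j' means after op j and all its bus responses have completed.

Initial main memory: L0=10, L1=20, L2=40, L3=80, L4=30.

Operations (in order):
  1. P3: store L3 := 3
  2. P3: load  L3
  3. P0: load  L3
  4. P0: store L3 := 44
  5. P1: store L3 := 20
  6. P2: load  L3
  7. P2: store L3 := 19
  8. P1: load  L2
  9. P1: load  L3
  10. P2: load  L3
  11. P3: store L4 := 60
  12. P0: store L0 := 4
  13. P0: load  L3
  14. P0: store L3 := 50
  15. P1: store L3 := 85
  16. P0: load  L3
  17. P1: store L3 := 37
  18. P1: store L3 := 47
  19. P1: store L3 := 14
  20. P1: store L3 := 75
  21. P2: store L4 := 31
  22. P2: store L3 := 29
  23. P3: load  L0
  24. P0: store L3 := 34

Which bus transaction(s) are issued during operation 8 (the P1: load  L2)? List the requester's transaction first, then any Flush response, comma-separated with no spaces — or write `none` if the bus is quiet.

[1] P3: store L3 := 3 | P0:I, P1:I, P2:I, P3:M(3) | bus: BusRdX
[2] P3: load  L3 | P0:I, P1:I, P2:I, P3:M(3) | bus: none
[3] P0: load  L3 | P0:S(3), P1:I, P2:I, P3:S(3) | bus: BusRd,Flush
[4] P0: store L3 := 44 | P0:M(44), P1:I, P2:I, P3:I | bus: BusUpgr
[5] P1: store L3 := 20 | P0:I, P1:M(20), P2:I, P3:I | bus: BusRdX,Flush
[6] P2: load  L3 | P0:I, P1:S(20), P2:S(20), P3:I | bus: BusRd,Flush
[7] P2: store L3 := 19 | P0:I, P1:I, P2:M(19), P3:I | bus: BusUpgr
[8] P1: load  L2 | P0:I, P1:E(40), P2:I, P3:I | bus: BusRd
[9] P1: load  L3 | P0:I, P1:S(19), P2:S(19), P3:I | bus: BusRd,Flush
[10] P2: load  L3 | P0:I, P1:S(19), P2:S(19), P3:I | bus: none
[11] P3: store L4 := 60 | P0:I, P1:I, P2:I, P3:M(60) | bus: BusRdX
[12] P0: store L0 := 4 | P0:M(4), P1:I, P2:I, P3:I | bus: BusRdX
[13] P0: load  L3 | P0:S(19), P1:S(19), P2:S(19), P3:I | bus: BusRd
[14] P0: store L3 := 50 | P0:M(50), P1:I, P2:I, P3:I | bus: BusUpgr
[15] P1: store L3 := 85 | P0:I, P1:M(85), P2:I, P3:I | bus: BusRdX,Flush
[16] P0: load  L3 | P0:S(85), P1:S(85), P2:I, P3:I | bus: BusRd,Flush
[17] P1: store L3 := 37 | P0:I, P1:M(37), P2:I, P3:I | bus: BusUpgr
[18] P1: store L3 := 47 | P0:I, P1:M(47), P2:I, P3:I | bus: none
[19] P1: store L3 := 14 | P0:I, P1:M(14), P2:I, P3:I | bus: none
[20] P1: store L3 := 75 | P0:I, P1:M(75), P2:I, P3:I | bus: none
[21] P2: store L4 := 31 | P0:I, P1:I, P2:M(31), P3:I | bus: BusRdX,Flush
[22] P2: store L3 := 29 | P0:I, P1:I, P2:M(29), P3:I | bus: BusRdX,Flush
[23] P3: load  L0 | P0:S(4), P1:I, P2:I, P3:S(4) | bus: BusRd,Flush
[24] P0: store L3 := 34 | P0:M(34), P1:I, P2:I, P3:I | bus: BusRdX,Flush

bus = BusRd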